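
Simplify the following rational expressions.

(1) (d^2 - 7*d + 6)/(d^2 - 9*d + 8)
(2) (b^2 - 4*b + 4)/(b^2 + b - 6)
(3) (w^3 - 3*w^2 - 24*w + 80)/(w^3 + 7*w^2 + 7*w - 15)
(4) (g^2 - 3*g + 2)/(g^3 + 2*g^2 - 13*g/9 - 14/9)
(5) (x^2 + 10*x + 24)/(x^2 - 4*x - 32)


(1) = (d - 6)/(d - 8)
(2) = (b - 2)/(b + 3)
(3) = (w^2 - 8*w + 16)/(w^2 + 2*w - 3)
(4) = (9*g - 18)/(9*g^2 + 27*g + 14)
(5) = (x + 6)/(x - 8)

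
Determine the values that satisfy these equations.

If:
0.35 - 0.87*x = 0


Then:
x = 0.40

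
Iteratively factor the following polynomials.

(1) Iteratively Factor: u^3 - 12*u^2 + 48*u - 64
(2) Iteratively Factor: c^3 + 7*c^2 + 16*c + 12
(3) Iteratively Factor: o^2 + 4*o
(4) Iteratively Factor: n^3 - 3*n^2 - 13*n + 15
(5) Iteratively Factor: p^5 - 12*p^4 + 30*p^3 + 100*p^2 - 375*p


(1) = (u - 4)*(u^2 - 8*u + 16) = (u - 4)^2*(u - 4)
(2) = (c + 2)*(c^2 + 5*c + 6) = (c + 2)*(c + 3)*(c + 2)
(3) = (o)*(o + 4)
(4) = (n - 5)*(n^2 + 2*n - 3) = (n - 5)*(n + 3)*(n - 1)
(5) = (p)*(p^4 - 12*p^3 + 30*p^2 + 100*p - 375) = p*(p - 5)*(p^3 - 7*p^2 - 5*p + 75) = p*(p - 5)*(p + 3)*(p^2 - 10*p + 25) = p*(p - 5)^2*(p + 3)*(p - 5)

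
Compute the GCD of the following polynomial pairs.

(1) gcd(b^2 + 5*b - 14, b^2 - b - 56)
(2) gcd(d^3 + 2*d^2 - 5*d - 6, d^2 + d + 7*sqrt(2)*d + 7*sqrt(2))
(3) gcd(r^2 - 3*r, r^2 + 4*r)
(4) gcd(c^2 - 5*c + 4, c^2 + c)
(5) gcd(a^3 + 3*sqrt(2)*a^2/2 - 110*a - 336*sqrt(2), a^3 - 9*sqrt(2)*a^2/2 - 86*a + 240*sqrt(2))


(1) = b + 7
(2) = d + 1
(3) = r
(4) = 1
(5) = a^2 - 2*sqrt(2)*a - 96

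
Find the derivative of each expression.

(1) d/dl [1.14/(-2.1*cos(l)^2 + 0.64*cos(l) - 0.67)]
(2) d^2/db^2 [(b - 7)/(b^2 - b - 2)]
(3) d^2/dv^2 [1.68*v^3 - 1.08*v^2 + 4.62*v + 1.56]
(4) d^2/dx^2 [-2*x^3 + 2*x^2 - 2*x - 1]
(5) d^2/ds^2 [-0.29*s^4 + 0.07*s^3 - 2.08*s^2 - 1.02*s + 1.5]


(1) = (0.7296 - 4.788*cos(l))*sin(l)/(2.1*cos(l)^2 - 0.64*cos(l) + 0.67)^2
(2) = 2*((8 - 3*b)*(-b^2 + b + 2) - (b - 7)*(2*b - 1)^2)/(-b^2 + b + 2)^3
(3) = 10.08*v - 2.16
(4) = 4 - 12*x
(5) = -3.48*s^2 + 0.42*s - 4.16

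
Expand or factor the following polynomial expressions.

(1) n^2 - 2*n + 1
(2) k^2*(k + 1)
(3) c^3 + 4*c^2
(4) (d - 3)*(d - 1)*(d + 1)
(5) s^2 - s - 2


(1) = (n - 1)^2
(2) = k^3 + k^2
(3) = c^2*(c + 4)
(4) = d^3 - 3*d^2 - d + 3
(5) = (s - 2)*(s + 1)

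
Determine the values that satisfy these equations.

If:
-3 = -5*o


Then:
o = 3/5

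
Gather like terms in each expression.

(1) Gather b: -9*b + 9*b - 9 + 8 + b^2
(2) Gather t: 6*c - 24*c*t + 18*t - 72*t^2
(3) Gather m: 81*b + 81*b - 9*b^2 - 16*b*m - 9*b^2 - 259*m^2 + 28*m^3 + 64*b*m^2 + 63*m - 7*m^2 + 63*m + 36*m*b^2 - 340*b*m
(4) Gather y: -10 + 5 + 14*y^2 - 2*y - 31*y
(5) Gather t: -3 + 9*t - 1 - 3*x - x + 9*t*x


(1) = b^2 - 1
(2) = 6*c - 72*t^2 + t*(18 - 24*c)
(3) = -18*b^2 + 162*b + 28*m^3 + m^2*(64*b - 266) + m*(36*b^2 - 356*b + 126)
(4) = 14*y^2 - 33*y - 5
(5) = t*(9*x + 9) - 4*x - 4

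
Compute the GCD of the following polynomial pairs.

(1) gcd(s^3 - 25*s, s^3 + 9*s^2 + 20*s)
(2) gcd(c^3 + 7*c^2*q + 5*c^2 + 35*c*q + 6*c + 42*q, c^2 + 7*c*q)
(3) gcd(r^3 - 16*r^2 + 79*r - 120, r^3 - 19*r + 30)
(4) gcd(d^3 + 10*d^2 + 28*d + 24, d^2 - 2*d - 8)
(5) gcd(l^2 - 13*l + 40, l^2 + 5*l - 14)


(1) = s^2 + 5*s
(2) = gcd((c + 2)*(c + 3)*(c + 7*q), c*(c + 7*q)) = c + 7*q
(3) = gcd((r - 8)*(r - 5)*(r - 3), (r - 3)*(r - 2)*(r + 5)) = r - 3
(4) = gcd((d + 2)^2*(d + 6), (d - 4)*(d + 2)) = d + 2
(5) = 1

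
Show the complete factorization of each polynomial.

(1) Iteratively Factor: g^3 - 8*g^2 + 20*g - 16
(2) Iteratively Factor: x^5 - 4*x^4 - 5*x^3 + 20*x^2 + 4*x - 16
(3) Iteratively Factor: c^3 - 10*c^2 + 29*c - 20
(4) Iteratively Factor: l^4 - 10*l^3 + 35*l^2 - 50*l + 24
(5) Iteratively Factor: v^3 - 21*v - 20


(1) = (g - 2)*(g^2 - 6*g + 8) = (g - 2)^2*(g - 4)
(2) = (x - 2)*(x^4 - 2*x^3 - 9*x^2 + 2*x + 8) = (x - 2)*(x - 1)*(x^3 - x^2 - 10*x - 8) = (x - 4)*(x - 2)*(x - 1)*(x^2 + 3*x + 2) = (x - 4)*(x - 2)*(x - 1)*(x + 2)*(x + 1)
(3) = (c - 5)*(c^2 - 5*c + 4) = (c - 5)*(c - 1)*(c - 4)
(4) = (l - 4)*(l^3 - 6*l^2 + 11*l - 6) = (l - 4)*(l - 2)*(l^2 - 4*l + 3) = (l - 4)*(l - 2)*(l - 1)*(l - 3)
(5) = (v + 4)*(v^2 - 4*v - 5) = (v - 5)*(v + 4)*(v + 1)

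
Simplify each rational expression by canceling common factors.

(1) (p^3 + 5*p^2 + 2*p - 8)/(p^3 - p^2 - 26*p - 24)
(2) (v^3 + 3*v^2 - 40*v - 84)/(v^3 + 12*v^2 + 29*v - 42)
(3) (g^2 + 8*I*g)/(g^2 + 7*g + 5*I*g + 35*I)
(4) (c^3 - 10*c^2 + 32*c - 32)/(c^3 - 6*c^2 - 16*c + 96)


(1) = (p^2 + p - 2)/(p^2 - 5*p - 6)
(2) = (v^2 - 4*v - 12)/(v^2 + 5*v - 6)
(3) = (g^2 + 8*I*g)/(g^2 + g*(7 + 5*I) + 35*I)
(4) = (c^2 - 6*c + 8)/(c^2 - 2*c - 24)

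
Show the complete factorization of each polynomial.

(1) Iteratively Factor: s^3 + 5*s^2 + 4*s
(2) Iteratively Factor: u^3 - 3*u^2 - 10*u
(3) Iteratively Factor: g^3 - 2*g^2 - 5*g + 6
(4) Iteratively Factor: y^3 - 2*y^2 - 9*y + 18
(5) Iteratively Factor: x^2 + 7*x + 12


(1) = (s)*(s^2 + 5*s + 4) = s*(s + 4)*(s + 1)
(2) = (u + 2)*(u^2 - 5*u) = u*(u + 2)*(u - 5)
(3) = (g - 3)*(g^2 + g - 2) = (g - 3)*(g + 2)*(g - 1)
(4) = (y - 2)*(y^2 - 9) = (y - 3)*(y - 2)*(y + 3)
(5) = (x + 3)*(x + 4)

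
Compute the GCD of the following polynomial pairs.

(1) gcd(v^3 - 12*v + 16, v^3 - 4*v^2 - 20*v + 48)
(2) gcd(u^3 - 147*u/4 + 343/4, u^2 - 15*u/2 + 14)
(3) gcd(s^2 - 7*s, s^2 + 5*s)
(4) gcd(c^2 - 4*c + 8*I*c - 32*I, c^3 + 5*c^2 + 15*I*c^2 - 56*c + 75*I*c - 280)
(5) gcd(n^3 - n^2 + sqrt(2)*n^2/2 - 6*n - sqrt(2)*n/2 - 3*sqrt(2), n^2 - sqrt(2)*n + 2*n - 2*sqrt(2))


(1) = v^2 + 2*v - 8
(2) = u - 7/2
(3) = gcd(s*(s - 7), s*(s + 5)) = s
(4) = gcd((c - 4)*(c + 8*I), (c + 5)*(c + 7*I)*(c + 8*I)) = c + 8*I
(5) = n + 2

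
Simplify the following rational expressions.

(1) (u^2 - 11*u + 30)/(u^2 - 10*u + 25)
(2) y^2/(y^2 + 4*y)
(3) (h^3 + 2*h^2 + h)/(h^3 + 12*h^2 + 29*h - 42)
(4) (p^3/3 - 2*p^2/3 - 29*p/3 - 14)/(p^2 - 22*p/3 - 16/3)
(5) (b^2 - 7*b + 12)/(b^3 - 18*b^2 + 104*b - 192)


(1) = (u - 6)/(u - 5)
(2) = y/(y + 4)
(3) = (h^3 + 2*h^2 + h)/(h^3 + 12*h^2 + 29*h - 42)
(4) = (p^3 - 2*p^2 - 29*p - 42)/(3*p^2 - 22*p - 16)
(5) = (b - 3)/(b^2 - 14*b + 48)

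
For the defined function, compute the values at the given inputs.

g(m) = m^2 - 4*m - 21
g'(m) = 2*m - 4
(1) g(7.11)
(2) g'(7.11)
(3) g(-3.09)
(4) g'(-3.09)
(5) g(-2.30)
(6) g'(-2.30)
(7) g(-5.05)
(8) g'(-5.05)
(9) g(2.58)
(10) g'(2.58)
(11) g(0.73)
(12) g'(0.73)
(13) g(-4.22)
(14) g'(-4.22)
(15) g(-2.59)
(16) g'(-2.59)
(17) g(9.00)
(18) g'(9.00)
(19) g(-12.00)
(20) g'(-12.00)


(1) = 1.11
(2) = 10.22
(3) = 0.91
(4) = -10.18
(5) = -6.51
(6) = -8.60
(7) = 24.70
(8) = -14.10
(9) = -24.66
(10) = 1.16
(11) = -23.39
(12) = -2.54
(13) = 13.69
(14) = -12.44
(15) = -3.93
(16) = -9.18
(17) = 24.00
(18) = 14.00
(19) = 171.00
(20) = -28.00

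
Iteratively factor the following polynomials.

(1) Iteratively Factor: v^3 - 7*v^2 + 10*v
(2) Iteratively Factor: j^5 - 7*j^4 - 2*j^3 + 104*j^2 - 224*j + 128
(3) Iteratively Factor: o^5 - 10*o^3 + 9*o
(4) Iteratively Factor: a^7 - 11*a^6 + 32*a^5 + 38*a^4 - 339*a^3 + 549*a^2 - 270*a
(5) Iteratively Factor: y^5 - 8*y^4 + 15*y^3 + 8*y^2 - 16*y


(1) = (v)*(v^2 - 7*v + 10) = v*(v - 5)*(v - 2)
(2) = (j - 4)*(j^4 - 3*j^3 - 14*j^2 + 48*j - 32) = (j - 4)*(j - 1)*(j^3 - 2*j^2 - 16*j + 32) = (j - 4)*(j - 1)*(j + 4)*(j^2 - 6*j + 8) = (j - 4)^2*(j - 1)*(j + 4)*(j - 2)
(3) = (o - 3)*(o^4 + 3*o^3 - o^2 - 3*o) = (o - 3)*(o + 3)*(o^3 - o) = o*(o - 3)*(o + 3)*(o^2 - 1) = o*(o - 3)*(o - 1)*(o + 3)*(o + 1)
(4) = (a - 2)*(a^6 - 9*a^5 + 14*a^4 + 66*a^3 - 207*a^2 + 135*a) = (a - 2)*(a + 3)*(a^5 - 12*a^4 + 50*a^3 - 84*a^2 + 45*a) = (a - 2)*(a - 1)*(a + 3)*(a^4 - 11*a^3 + 39*a^2 - 45*a) = (a - 3)*(a - 2)*(a - 1)*(a + 3)*(a^3 - 8*a^2 + 15*a) = (a - 5)*(a - 3)*(a - 2)*(a - 1)*(a + 3)*(a^2 - 3*a) = (a - 5)*(a - 3)^2*(a - 2)*(a - 1)*(a + 3)*(a)
(5) = (y - 4)*(y^4 - 4*y^3 - y^2 + 4*y) = (y - 4)^2*(y^3 - y) = (y - 4)^2*(y - 1)*(y^2 + y) = y*(y - 4)^2*(y - 1)*(y + 1)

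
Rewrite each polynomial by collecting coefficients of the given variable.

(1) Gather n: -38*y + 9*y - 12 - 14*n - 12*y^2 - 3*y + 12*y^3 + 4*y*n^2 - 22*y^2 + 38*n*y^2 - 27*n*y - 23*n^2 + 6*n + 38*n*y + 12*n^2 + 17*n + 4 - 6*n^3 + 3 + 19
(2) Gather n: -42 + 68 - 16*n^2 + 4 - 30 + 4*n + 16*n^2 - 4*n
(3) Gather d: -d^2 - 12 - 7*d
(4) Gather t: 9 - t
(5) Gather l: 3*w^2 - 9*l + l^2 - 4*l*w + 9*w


(1) = -6*n^3 + n^2*(4*y - 11) + n*(38*y^2 + 11*y + 9) + 12*y^3 - 34*y^2 - 32*y + 14
(2) = 0
(3) = -d^2 - 7*d - 12
(4) = 9 - t
(5) = l^2 + l*(-4*w - 9) + 3*w^2 + 9*w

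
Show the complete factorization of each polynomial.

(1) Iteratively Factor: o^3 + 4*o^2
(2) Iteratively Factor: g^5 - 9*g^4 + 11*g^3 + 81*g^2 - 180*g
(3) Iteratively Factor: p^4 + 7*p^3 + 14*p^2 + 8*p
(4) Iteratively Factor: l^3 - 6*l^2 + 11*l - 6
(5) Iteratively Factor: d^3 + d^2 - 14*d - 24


(1) = (o)*(o^2 + 4*o) = o^2*(o + 4)
(2) = (g + 3)*(g^4 - 12*g^3 + 47*g^2 - 60*g) = (g - 5)*(g + 3)*(g^3 - 7*g^2 + 12*g) = (g - 5)*(g - 3)*(g + 3)*(g^2 - 4*g) = (g - 5)*(g - 4)*(g - 3)*(g + 3)*(g)
(3) = (p + 4)*(p^3 + 3*p^2 + 2*p) = (p + 1)*(p + 4)*(p^2 + 2*p) = p*(p + 1)*(p + 4)*(p + 2)
(4) = (l - 2)*(l^2 - 4*l + 3) = (l - 2)*(l - 1)*(l - 3)
(5) = (d - 4)*(d^2 + 5*d + 6) = (d - 4)*(d + 3)*(d + 2)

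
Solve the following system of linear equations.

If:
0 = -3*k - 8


Then:
k = -8/3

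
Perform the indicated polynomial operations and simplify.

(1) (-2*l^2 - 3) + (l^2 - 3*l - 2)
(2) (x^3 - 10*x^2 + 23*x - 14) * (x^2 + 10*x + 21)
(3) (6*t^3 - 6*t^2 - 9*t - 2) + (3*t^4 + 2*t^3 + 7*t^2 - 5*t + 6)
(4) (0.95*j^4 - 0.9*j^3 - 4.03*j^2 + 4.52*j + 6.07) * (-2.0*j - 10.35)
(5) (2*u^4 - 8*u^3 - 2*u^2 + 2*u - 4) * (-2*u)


(1) = -l^2 - 3*l - 5
(2) = x^5 - 56*x^3 + 6*x^2 + 343*x - 294
(3) = 3*t^4 + 8*t^3 + t^2 - 14*t + 4
(4) = -1.9*j^5 - 8.0325*j^4 + 17.375*j^3 + 32.6705*j^2 - 58.922*j - 62.8245
(5) = -4*u^5 + 16*u^4 + 4*u^3 - 4*u^2 + 8*u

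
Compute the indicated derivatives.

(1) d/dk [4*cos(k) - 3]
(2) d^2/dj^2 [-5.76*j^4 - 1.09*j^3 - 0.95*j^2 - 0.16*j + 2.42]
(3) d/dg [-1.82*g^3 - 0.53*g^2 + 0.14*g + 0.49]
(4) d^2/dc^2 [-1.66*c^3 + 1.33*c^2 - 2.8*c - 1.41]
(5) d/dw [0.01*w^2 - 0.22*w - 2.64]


(1) = -4*sin(k)
(2) = -69.12*j^2 - 6.54*j - 1.9
(3) = -5.46*g^2 - 1.06*g + 0.14
(4) = 2.66 - 9.96*c
(5) = 0.02*w - 0.22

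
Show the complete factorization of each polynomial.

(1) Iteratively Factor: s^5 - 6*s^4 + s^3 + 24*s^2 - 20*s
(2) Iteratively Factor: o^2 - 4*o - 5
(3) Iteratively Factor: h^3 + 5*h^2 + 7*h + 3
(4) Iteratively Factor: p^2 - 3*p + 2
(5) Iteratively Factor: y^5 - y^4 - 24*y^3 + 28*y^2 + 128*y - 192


(1) = (s - 2)*(s^4 - 4*s^3 - 7*s^2 + 10*s) = (s - 2)*(s + 2)*(s^3 - 6*s^2 + 5*s) = (s - 2)*(s - 1)*(s + 2)*(s^2 - 5*s) = s*(s - 2)*(s - 1)*(s + 2)*(s - 5)
(2) = (o - 5)*(o + 1)
(3) = (h + 1)*(h^2 + 4*h + 3) = (h + 1)*(h + 3)*(h + 1)
(4) = (p - 1)*(p - 2)
(5) = (y + 3)*(y^4 - 4*y^3 - 12*y^2 + 64*y - 64) = (y - 4)*(y + 3)*(y^3 - 12*y + 16) = (y - 4)*(y + 3)*(y + 4)*(y^2 - 4*y + 4) = (y - 4)*(y - 2)*(y + 3)*(y + 4)*(y - 2)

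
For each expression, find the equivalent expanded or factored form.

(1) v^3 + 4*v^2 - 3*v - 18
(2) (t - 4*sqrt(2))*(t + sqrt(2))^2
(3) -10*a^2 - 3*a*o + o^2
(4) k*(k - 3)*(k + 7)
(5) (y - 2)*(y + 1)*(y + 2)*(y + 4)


(1) = (v - 2)*(v + 3)^2
(2) = t^3 - 2*sqrt(2)*t^2 - 14*t - 8*sqrt(2)
(3) = (-5*a + o)*(2*a + o)
(4) = k^3 + 4*k^2 - 21*k
(5) = y^4 + 5*y^3 - 20*y - 16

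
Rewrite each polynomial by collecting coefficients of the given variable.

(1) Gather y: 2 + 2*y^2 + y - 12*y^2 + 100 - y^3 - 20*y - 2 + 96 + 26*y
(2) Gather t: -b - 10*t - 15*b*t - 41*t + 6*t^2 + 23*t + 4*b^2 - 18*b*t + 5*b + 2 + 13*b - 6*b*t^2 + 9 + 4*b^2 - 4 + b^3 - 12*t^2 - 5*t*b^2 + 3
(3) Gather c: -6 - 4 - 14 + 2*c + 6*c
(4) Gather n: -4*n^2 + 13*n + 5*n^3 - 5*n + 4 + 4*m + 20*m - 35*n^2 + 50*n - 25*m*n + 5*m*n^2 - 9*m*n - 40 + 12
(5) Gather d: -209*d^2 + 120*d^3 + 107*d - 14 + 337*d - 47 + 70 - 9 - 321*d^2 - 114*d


(1) = -y^3 - 10*y^2 + 7*y + 196
(2) = b^3 + 8*b^2 + 17*b + t^2*(-6*b - 6) + t*(-5*b^2 - 33*b - 28) + 10
(3) = 8*c - 24
(4) = 24*m + 5*n^3 + n^2*(5*m - 39) + n*(58 - 34*m) - 24
(5) = 120*d^3 - 530*d^2 + 330*d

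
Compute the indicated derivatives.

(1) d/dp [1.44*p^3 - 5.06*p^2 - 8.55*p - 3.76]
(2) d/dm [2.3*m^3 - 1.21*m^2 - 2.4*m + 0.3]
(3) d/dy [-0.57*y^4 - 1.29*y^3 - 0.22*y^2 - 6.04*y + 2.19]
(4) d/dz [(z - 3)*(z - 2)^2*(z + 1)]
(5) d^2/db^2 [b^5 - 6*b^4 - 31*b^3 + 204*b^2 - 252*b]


(1) = 4.32*p^2 - 10.12*p - 8.55
(2) = 6.9*m^2 - 2.42*m - 2.4
(3) = -2.28*y^3 - 3.87*y^2 - 0.44*y - 6.04
(4) = 4*z^3 - 18*z^2 + 18*z + 4
(5) = 20*b^3 - 72*b^2 - 186*b + 408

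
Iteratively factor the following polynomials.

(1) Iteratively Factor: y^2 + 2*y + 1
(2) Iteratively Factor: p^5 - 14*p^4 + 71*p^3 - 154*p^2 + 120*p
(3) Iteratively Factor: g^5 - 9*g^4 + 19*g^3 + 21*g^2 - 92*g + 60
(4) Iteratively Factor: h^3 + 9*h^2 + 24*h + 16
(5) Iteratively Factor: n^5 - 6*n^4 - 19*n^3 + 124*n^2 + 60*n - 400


(1) = (y + 1)*(y + 1)
(2) = (p - 5)*(p^4 - 9*p^3 + 26*p^2 - 24*p) = (p - 5)*(p - 4)*(p^3 - 5*p^2 + 6*p) = p*(p - 5)*(p - 4)*(p^2 - 5*p + 6) = p*(p - 5)*(p - 4)*(p - 3)*(p - 2)
(3) = (g - 3)*(g^4 - 6*g^3 + g^2 + 24*g - 20) = (g - 3)*(g - 1)*(g^3 - 5*g^2 - 4*g + 20) = (g - 3)*(g - 1)*(g + 2)*(g^2 - 7*g + 10) = (g - 5)*(g - 3)*(g - 1)*(g + 2)*(g - 2)
(4) = (h + 4)*(h^2 + 5*h + 4) = (h + 4)^2*(h + 1)
(5) = (n + 4)*(n^4 - 10*n^3 + 21*n^2 + 40*n - 100) = (n - 5)*(n + 4)*(n^3 - 5*n^2 - 4*n + 20) = (n - 5)^2*(n + 4)*(n^2 - 4) = (n - 5)^2*(n - 2)*(n + 4)*(n + 2)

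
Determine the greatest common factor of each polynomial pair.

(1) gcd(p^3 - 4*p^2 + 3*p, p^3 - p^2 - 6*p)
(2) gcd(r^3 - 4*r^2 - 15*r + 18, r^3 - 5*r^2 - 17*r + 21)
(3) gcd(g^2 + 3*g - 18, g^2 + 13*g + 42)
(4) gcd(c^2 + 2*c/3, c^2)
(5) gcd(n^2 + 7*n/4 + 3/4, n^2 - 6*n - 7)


(1) = p^2 - 3*p
(2) = gcd((r - 6)*(r - 1)*(r + 3), (r - 7)*(r - 1)*(r + 3)) = r^2 + 2*r - 3
(3) = gcd((g - 3)*(g + 6), (g + 6)*(g + 7)) = g + 6
(4) = gcd(c*(c + 2/3), c^2) = c
(5) = n + 1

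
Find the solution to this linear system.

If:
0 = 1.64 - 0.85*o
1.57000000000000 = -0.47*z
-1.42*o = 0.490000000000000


Then:
No Solution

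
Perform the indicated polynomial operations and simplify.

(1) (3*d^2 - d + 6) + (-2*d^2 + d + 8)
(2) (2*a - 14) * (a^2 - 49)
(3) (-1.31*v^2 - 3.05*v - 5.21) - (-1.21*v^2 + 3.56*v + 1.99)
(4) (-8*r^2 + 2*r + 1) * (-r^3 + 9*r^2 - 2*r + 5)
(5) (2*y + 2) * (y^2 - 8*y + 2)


(1) = d^2 + 14
(2) = 2*a^3 - 14*a^2 - 98*a + 686
(3) = -0.1*v^2 - 6.61*v - 7.2
(4) = 8*r^5 - 74*r^4 + 33*r^3 - 35*r^2 + 8*r + 5
(5) = 2*y^3 - 14*y^2 - 12*y + 4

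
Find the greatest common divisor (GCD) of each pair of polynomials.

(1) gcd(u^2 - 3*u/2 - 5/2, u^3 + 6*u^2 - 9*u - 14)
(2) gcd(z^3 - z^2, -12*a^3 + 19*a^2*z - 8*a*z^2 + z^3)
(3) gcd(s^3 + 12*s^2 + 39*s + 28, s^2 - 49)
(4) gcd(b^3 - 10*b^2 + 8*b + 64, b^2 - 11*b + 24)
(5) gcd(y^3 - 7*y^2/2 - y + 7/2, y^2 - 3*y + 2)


(1) = u + 1
(2) = gcd(z^2*(z - 1), (-4*a + z)*(-3*a + z)*(-a + z)) = 1
(3) = gcd((s + 1)*(s + 4)*(s + 7), (s - 7)*(s + 7)) = s + 7
(4) = gcd((b - 8)*(b - 4)*(b + 2), (b - 8)*(b - 3)) = b - 8
(5) = y - 1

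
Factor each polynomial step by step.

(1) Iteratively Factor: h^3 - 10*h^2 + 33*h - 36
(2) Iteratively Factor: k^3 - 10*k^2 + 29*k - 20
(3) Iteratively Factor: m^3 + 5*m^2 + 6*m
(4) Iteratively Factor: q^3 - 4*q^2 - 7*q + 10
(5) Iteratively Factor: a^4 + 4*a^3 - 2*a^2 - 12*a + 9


(1) = (h - 3)*(h^2 - 7*h + 12) = (h - 3)^2*(h - 4)
(2) = (k - 5)*(k^2 - 5*k + 4) = (k - 5)*(k - 4)*(k - 1)
(3) = (m)*(m^2 + 5*m + 6) = m*(m + 2)*(m + 3)
(4) = (q - 5)*(q^2 + q - 2) = (q - 5)*(q + 2)*(q - 1)
(5) = (a - 1)*(a^3 + 5*a^2 + 3*a - 9) = (a - 1)*(a + 3)*(a^2 + 2*a - 3) = (a - 1)^2*(a + 3)*(a + 3)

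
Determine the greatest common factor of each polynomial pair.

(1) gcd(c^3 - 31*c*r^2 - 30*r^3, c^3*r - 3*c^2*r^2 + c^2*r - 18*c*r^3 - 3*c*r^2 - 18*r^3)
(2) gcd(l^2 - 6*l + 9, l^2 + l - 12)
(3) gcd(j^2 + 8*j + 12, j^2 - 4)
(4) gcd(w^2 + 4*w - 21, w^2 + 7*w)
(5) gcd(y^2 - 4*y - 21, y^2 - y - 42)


(1) = gcd((c - 6*r)*(c + r)*(c + 5*r), (c - 6*r)*(c + 3*r)*(c*r + r)) = -c + 6*r
(2) = l - 3
(3) = j + 2
(4) = w + 7
(5) = y - 7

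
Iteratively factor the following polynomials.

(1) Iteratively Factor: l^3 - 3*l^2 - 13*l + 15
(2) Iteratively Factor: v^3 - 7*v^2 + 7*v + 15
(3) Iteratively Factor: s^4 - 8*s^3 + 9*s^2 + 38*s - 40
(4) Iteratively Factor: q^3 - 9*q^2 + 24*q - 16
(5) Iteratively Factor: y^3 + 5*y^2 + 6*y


(1) = (l - 5)*(l^2 + 2*l - 3) = (l - 5)*(l + 3)*(l - 1)
(2) = (v + 1)*(v^2 - 8*v + 15) = (v - 3)*(v + 1)*(v - 5)
(3) = (s - 5)*(s^3 - 3*s^2 - 6*s + 8) = (s - 5)*(s - 4)*(s^2 + s - 2) = (s - 5)*(s - 4)*(s + 2)*(s - 1)
(4) = (q - 4)*(q^2 - 5*q + 4) = (q - 4)^2*(q - 1)
(5) = (y + 2)*(y^2 + 3*y) = (y + 2)*(y + 3)*(y)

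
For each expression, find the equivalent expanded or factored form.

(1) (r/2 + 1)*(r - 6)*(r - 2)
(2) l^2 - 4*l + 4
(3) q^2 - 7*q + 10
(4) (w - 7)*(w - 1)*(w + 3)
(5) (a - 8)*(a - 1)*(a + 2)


(1) = r^3/2 - 3*r^2 - 2*r + 12
(2) = (l - 2)^2
(3) = (q - 5)*(q - 2)
(4) = w^3 - 5*w^2 - 17*w + 21
(5) = a^3 - 7*a^2 - 10*a + 16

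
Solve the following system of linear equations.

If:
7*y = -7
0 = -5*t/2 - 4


Then:
t = -8/5
y = -1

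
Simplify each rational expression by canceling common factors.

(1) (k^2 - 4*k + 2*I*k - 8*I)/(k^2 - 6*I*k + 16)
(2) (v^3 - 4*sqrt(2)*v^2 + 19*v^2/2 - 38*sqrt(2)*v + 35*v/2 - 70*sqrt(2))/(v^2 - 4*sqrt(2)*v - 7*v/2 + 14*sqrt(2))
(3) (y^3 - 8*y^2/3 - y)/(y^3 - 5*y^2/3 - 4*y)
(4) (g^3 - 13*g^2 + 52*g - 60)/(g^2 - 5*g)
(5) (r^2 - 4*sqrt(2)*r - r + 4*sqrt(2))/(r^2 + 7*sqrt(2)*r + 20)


(1) = (k - 4)/(k - 8*I)
(2) = (4*v^2 + 38*v + 70)/(4*v - 14)
(3) = (3*y + 1)/(3*y + 4)
(4) = (g^2 - 8*g + 12)/g
(5) = (r^2 + r*(-4*sqrt(2) - 1) + 4*sqrt(2))/(r^2 + 7*sqrt(2)*r + 20)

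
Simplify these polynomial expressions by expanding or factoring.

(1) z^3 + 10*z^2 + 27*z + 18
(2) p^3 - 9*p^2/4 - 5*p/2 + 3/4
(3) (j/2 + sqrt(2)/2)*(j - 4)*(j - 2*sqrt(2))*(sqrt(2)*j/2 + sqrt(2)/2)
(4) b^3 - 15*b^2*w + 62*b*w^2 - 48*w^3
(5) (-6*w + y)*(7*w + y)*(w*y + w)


(1) = (z + 1)*(z + 3)*(z + 6)
(2) = (p - 3)*(p - 1/4)*(p + 1)
(3) = sqrt(2)*j^4/4 - 3*sqrt(2)*j^3/4 - j^3/2 - 2*sqrt(2)*j^2 + 3*j^2/2 + 2*j + 3*sqrt(2)*j + 4*sqrt(2)
(4) = (b - 8*w)*(b - 6*w)*(b - w)
(5) = -42*w^3*y - 42*w^3 + w^2*y^2 + w^2*y + w*y^3 + w*y^2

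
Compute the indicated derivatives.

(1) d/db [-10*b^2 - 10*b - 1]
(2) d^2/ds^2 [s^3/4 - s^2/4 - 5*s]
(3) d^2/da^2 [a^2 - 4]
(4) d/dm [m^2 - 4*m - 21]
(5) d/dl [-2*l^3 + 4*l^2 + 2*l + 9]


(1) = -20*b - 10
(2) = 3*s/2 - 1/2
(3) = 2
(4) = 2*m - 4
(5) = -6*l^2 + 8*l + 2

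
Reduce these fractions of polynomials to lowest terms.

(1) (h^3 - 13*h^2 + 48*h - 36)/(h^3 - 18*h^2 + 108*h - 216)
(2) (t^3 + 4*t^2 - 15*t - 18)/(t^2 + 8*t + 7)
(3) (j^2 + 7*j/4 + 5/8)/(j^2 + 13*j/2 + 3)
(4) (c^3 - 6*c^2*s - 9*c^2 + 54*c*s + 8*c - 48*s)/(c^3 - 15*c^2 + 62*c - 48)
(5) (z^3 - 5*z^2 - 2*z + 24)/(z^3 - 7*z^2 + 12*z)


(1) = (h - 1)/(h - 6)
(2) = (t^2 + 3*t - 18)/(t + 7)
(3) = (4*j + 5)/(4*j + 24)
(4) = (c - 6*s)/(c - 6)
(5) = (z + 2)/z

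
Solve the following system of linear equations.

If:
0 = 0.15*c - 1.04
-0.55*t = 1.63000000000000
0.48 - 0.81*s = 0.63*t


Then:
c = 6.93
s = 2.90
t = -2.96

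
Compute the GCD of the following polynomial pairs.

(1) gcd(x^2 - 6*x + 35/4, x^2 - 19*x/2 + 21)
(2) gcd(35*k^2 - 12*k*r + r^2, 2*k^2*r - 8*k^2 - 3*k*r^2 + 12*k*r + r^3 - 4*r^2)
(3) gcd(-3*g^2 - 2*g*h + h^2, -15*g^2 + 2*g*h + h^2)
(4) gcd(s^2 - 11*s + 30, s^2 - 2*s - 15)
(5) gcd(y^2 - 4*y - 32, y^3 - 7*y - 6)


(1) = gcd((x - 7/2)*(x - 5/2), (x - 6)*(x - 7/2)) = x - 7/2
(2) = 1
(3) = gcd((-3*g + h)*(g + h), (-3*g + h)*(5*g + h)) = 3*g - h
(4) = gcd((s - 6)*(s - 5), (s - 5)*(s + 3)) = s - 5
(5) = 1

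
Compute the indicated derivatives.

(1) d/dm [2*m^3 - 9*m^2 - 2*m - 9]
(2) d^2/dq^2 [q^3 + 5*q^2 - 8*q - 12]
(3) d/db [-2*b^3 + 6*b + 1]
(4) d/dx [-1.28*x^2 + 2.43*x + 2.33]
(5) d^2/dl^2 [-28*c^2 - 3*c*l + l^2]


(1) = 6*m^2 - 18*m - 2
(2) = 6*q + 10
(3) = 6 - 6*b^2
(4) = 2.43 - 2.56*x
(5) = 2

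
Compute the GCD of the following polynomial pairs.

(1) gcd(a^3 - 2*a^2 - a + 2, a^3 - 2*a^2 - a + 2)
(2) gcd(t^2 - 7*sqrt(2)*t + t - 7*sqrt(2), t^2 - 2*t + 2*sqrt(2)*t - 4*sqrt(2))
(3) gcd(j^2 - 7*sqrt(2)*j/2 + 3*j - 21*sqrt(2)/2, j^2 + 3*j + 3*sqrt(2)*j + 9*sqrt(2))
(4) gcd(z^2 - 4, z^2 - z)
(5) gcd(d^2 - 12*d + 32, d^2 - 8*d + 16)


(1) = a^3 - 2*a^2 - a + 2
(2) = 1
(3) = j + 3
(4) = gcd((z - 2)*(z + 2), z*(z - 1)) = 1
(5) = gcd((d - 8)*(d - 4), (d - 4)^2) = d - 4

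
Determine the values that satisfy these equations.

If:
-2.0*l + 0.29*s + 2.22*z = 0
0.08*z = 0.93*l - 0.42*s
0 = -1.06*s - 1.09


Then:
l = -0.49
s = -1.03
z = -0.31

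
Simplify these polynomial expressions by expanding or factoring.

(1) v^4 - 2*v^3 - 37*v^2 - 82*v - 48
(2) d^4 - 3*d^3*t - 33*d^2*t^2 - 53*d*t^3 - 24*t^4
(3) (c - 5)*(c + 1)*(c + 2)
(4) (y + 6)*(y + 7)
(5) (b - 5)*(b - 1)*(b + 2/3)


(1) = (v - 8)*(v + 1)*(v + 2)*(v + 3)
(2) = (d - 8*t)*(d + t)^2*(d + 3*t)
(3) = c^3 - 2*c^2 - 13*c - 10
(4) = y^2 + 13*y + 42
(5) = b^3 - 16*b^2/3 + b + 10/3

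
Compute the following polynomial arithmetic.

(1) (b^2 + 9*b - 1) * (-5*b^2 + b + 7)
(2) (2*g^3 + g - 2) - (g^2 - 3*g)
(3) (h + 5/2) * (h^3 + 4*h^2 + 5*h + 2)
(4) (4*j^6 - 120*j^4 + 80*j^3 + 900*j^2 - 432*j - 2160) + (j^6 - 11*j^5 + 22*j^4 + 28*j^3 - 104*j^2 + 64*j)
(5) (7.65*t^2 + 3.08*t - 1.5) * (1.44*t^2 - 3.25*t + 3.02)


(1) = -5*b^4 - 44*b^3 + 21*b^2 + 62*b - 7
(2) = 2*g^3 - g^2 + 4*g - 2
(3) = h^4 + 13*h^3/2 + 15*h^2 + 29*h/2 + 5
(4) = 5*j^6 - 11*j^5 - 98*j^4 + 108*j^3 + 796*j^2 - 368*j - 2160
(5) = 11.016*t^4 - 20.4273*t^3 + 10.933*t^2 + 14.1766*t - 4.53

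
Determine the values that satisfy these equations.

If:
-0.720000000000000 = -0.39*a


Then:
a = 1.85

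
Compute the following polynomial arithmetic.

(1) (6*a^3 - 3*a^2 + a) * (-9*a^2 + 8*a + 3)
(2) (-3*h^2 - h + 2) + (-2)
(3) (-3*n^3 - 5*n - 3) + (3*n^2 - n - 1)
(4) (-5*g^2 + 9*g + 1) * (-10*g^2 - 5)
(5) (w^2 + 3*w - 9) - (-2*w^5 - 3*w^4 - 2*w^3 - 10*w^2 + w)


(1) = -54*a^5 + 75*a^4 - 15*a^3 - a^2 + 3*a
(2) = -3*h^2 - h
(3) = -3*n^3 + 3*n^2 - 6*n - 4
(4) = 50*g^4 - 90*g^3 + 15*g^2 - 45*g - 5
(5) = 2*w^5 + 3*w^4 + 2*w^3 + 11*w^2 + 2*w - 9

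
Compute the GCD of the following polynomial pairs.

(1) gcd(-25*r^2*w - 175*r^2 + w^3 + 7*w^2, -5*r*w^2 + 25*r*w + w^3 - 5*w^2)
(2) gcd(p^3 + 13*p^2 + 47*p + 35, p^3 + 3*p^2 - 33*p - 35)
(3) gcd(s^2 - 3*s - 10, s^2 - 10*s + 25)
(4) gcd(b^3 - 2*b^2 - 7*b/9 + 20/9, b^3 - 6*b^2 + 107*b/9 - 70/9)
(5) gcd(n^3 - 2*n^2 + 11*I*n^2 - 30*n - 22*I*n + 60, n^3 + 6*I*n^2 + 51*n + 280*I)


(1) = gcd((-5*r + w)*(5*r + w)*(w + 7), w*(-5*r + w)*(w - 5)) = 5*r - w
(2) = p^2 + 8*p + 7
(3) = gcd((s - 5)*(s + 2), (s - 5)^2) = s - 5
(4) = gcd((b - 5/3)*(b - 4/3)*(b + 1), (b - 7/3)*(b - 2)*(b - 5/3)) = b - 5/3
(5) = gcd((n - 2)*(n + 5*I)*(n + 6*I), (n - 7*I)*(n + 5*I)*(n + 8*I)) = n + 5*I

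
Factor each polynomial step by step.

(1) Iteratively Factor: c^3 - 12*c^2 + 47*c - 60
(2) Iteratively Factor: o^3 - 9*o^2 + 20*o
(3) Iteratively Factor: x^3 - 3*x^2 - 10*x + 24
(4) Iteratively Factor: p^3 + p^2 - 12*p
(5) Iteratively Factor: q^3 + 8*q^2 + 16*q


(1) = (c - 5)*(c^2 - 7*c + 12) = (c - 5)*(c - 4)*(c - 3)
(2) = (o - 5)*(o^2 - 4*o) = o*(o - 5)*(o - 4)
(3) = (x - 4)*(x^2 + x - 6) = (x - 4)*(x + 3)*(x - 2)
(4) = (p)*(p^2 + p - 12) = p*(p - 3)*(p + 4)
(5) = (q + 4)*(q^2 + 4*q) = (q + 4)^2*(q)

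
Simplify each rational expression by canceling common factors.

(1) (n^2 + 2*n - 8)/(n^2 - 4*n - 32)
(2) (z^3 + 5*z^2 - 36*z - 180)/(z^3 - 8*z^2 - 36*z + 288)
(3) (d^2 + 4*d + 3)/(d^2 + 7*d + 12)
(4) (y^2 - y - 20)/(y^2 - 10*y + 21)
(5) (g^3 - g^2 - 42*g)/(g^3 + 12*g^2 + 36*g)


(1) = (n - 2)/(n - 8)
(2) = (z + 5)/(z - 8)
(3) = (d + 1)/(d + 4)
(4) = (y^2 - y - 20)/(y^2 - 10*y + 21)
(5) = (g - 7)/(g + 6)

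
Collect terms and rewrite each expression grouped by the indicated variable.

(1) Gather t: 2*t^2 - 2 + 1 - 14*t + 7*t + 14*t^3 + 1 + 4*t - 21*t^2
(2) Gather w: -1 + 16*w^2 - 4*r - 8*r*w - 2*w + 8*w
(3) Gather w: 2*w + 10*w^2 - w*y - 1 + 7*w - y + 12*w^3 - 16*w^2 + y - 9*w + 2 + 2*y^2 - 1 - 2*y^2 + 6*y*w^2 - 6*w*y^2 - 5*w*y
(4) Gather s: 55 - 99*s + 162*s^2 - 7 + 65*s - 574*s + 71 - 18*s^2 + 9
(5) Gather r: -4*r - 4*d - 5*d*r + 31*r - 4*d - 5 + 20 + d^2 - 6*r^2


(1) = 14*t^3 - 19*t^2 - 3*t
(2) = -4*r + 16*w^2 + w*(6 - 8*r) - 1
(3) = 12*w^3 + w^2*(6*y - 6) + w*(-6*y^2 - 6*y)
(4) = 144*s^2 - 608*s + 128
(5) = d^2 - 8*d - 6*r^2 + r*(27 - 5*d) + 15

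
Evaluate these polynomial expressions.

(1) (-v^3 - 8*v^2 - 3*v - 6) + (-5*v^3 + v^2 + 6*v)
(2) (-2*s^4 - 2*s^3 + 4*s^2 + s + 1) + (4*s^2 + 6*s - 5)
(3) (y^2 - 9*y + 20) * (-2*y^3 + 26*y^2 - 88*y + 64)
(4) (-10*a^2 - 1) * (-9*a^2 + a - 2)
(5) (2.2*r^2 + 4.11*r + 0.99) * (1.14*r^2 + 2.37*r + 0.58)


(1) = -6*v^3 - 7*v^2 + 3*v - 6
(2) = -2*s^4 - 2*s^3 + 8*s^2 + 7*s - 4
(3) = -2*y^5 + 44*y^4 - 362*y^3 + 1376*y^2 - 2336*y + 1280
(4) = 90*a^4 - 10*a^3 + 29*a^2 - a + 2
(5) = 2.508*r^4 + 9.8994*r^3 + 12.1453*r^2 + 4.7301*r + 0.5742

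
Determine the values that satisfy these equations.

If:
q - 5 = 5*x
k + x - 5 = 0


Then:
k = 5 - x
q = 5*x + 5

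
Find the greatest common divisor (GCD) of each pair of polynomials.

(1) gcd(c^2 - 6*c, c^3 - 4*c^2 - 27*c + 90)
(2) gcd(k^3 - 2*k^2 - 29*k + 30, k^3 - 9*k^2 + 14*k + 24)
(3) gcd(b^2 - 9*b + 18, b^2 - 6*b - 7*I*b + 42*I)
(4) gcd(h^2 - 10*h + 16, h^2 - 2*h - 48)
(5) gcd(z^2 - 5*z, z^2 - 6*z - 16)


(1) = c - 6
(2) = k - 6
(3) = b - 6
(4) = h - 8
(5) = gcd(z*(z - 5), (z - 8)*(z + 2)) = 1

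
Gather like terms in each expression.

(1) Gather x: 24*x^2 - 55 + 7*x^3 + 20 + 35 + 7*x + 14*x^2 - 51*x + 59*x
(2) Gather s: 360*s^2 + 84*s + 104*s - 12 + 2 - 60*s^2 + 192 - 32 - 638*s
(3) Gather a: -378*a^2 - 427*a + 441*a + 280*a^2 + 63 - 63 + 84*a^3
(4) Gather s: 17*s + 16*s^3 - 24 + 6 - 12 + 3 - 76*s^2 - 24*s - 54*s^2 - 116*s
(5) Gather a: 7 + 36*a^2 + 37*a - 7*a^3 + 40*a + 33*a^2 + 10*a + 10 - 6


(1) = 7*x^3 + 38*x^2 + 15*x
(2) = 300*s^2 - 450*s + 150
(3) = 84*a^3 - 98*a^2 + 14*a
(4) = 16*s^3 - 130*s^2 - 123*s - 27
(5) = -7*a^3 + 69*a^2 + 87*a + 11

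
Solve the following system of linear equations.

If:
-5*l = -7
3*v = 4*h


Then:
h = 3*v/4
l = 7/5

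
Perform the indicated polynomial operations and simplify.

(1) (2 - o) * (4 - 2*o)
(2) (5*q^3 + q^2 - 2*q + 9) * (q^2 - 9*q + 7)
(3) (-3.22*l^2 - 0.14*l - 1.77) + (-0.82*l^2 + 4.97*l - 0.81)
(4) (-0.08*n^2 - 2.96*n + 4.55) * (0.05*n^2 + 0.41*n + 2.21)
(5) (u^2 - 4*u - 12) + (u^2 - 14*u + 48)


(1) = 2*o^2 - 8*o + 8
(2) = 5*q^5 - 44*q^4 + 24*q^3 + 34*q^2 - 95*q + 63
(3) = -4.04*l^2 + 4.83*l - 2.58
(4) = -0.004*n^4 - 0.1808*n^3 - 1.1629*n^2 - 4.6761*n + 10.0555
(5) = 2*u^2 - 18*u + 36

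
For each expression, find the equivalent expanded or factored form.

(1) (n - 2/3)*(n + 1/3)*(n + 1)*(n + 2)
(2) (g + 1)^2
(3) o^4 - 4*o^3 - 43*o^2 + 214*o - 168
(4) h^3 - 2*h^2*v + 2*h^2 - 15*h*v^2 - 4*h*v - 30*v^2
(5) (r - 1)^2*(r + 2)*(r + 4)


(1) = n^4 + 8*n^3/3 + 7*n^2/9 - 4*n/3 - 4/9
(2) = g^2 + 2*g + 1
(3) = (o - 6)*(o - 4)*(o - 1)*(o + 7)
(4) = (h + 2)*(h - 5*v)*(h + 3*v)
(5) = r^4 + 4*r^3 - 3*r^2 - 10*r + 8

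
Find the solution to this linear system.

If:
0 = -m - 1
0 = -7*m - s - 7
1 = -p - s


Then:
m = -1
p = -1
s = 0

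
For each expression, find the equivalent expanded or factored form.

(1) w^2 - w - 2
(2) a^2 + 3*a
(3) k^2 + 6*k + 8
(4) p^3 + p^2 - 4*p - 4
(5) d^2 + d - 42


(1) = (w - 2)*(w + 1)
(2) = a*(a + 3)
(3) = (k + 2)*(k + 4)
(4) = (p - 2)*(p + 1)*(p + 2)
(5) = (d - 6)*(d + 7)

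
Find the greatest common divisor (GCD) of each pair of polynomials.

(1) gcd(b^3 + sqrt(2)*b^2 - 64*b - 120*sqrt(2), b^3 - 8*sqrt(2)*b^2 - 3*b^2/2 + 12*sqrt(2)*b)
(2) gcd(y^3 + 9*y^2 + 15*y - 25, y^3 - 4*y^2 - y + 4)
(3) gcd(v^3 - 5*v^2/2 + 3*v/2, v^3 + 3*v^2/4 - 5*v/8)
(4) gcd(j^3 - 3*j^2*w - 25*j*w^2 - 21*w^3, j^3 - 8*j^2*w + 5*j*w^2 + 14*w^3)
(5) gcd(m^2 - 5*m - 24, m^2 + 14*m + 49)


(1) = 1
(2) = y - 1
(3) = gcd(v*(v - 3/2)*(v - 1), v*(v - 1/2)*(v + 5/4)) = v
(4) = -j^2 + 6*j*w + 7*w^2
(5) = gcd((m - 8)*(m + 3), (m + 7)^2) = 1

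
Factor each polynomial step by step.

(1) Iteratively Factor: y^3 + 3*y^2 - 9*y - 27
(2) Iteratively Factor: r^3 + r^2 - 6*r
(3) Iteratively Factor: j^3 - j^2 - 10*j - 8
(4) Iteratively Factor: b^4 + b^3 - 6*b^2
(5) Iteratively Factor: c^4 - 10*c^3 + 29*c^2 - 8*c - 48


(1) = (y - 3)*(y^2 + 6*y + 9) = (y - 3)*(y + 3)*(y + 3)
(2) = (r - 2)*(r^2 + 3*r) = (r - 2)*(r + 3)*(r)
(3) = (j + 2)*(j^2 - 3*j - 4) = (j - 4)*(j + 2)*(j + 1)
(4) = (b + 3)*(b^3 - 2*b^2) = b*(b + 3)*(b^2 - 2*b) = b*(b - 2)*(b + 3)*(b)
(5) = (c - 4)*(c^3 - 6*c^2 + 5*c + 12) = (c - 4)*(c + 1)*(c^2 - 7*c + 12) = (c - 4)^2*(c + 1)*(c - 3)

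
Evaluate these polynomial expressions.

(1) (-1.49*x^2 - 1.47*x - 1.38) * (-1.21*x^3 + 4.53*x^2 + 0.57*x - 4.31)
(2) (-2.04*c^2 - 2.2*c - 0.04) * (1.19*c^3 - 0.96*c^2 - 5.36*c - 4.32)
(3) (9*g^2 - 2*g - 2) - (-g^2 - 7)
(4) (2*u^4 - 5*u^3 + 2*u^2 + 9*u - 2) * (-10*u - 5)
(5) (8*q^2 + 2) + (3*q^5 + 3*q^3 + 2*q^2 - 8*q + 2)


(1) = 1.8029*x^5 - 4.971*x^4 - 5.8386*x^3 - 0.6674*x^2 + 5.5491*x + 5.9478
(2) = -2.4276*c^5 - 0.6596*c^4 + 12.9988*c^3 + 20.6432*c^2 + 9.7184*c + 0.1728
(3) = 10*g^2 - 2*g + 5
(4) = -20*u^5 + 40*u^4 + 5*u^3 - 100*u^2 - 25*u + 10
(5) = 3*q^5 + 3*q^3 + 10*q^2 - 8*q + 4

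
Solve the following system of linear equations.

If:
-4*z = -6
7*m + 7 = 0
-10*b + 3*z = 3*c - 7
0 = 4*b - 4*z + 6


Then:
b = 0
c = 23/6
m = -1
z = 3/2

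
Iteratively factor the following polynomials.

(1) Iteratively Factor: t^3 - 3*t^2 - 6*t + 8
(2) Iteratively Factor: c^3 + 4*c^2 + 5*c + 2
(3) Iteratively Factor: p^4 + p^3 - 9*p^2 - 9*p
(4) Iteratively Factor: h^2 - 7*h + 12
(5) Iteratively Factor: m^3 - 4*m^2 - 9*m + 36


(1) = (t - 1)*(t^2 - 2*t - 8) = (t - 4)*(t - 1)*(t + 2)
(2) = (c + 1)*(c^2 + 3*c + 2) = (c + 1)*(c + 2)*(c + 1)
(3) = (p + 1)*(p^3 - 9*p) = p*(p + 1)*(p^2 - 9) = p*(p - 3)*(p + 1)*(p + 3)
(4) = (h - 3)*(h - 4)
(5) = (m - 3)*(m^2 - m - 12) = (m - 3)*(m + 3)*(m - 4)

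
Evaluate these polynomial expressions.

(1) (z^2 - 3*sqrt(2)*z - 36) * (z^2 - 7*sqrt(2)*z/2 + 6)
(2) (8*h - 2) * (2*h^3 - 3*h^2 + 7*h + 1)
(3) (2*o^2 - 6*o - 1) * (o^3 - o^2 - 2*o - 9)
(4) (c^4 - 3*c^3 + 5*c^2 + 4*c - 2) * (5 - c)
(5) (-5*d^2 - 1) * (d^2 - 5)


(1) = z^4 - 13*sqrt(2)*z^3/2 - 9*z^2 + 108*sqrt(2)*z - 216
(2) = 16*h^4 - 28*h^3 + 62*h^2 - 6*h - 2
(3) = 2*o^5 - 8*o^4 + o^3 - 5*o^2 + 56*o + 9
(4) = -c^5 + 8*c^4 - 20*c^3 + 21*c^2 + 22*c - 10
(5) = -5*d^4 + 24*d^2 + 5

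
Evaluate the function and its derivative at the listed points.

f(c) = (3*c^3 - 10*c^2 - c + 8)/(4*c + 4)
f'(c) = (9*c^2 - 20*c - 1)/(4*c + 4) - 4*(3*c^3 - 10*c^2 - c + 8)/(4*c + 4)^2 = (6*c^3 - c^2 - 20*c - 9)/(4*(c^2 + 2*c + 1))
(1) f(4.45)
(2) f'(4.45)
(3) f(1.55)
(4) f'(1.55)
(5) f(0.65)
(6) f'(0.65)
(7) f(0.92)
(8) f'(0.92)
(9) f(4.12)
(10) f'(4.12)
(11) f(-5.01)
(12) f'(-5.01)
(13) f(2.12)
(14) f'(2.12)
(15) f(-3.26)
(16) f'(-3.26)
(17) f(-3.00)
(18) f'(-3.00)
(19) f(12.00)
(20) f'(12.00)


(1) = 3.21
(2) = 3.46
(3) = -0.63
(4) = -0.77
(5) = 0.60
(6) = -1.91
(7) = 0.12
(8) = -1.60
(9) = 2.15
(10) = 2.97
(11) = 38.36
(12) = -10.70
(13) = -0.84
(14) = 0.03
(15) = 22.01
(16) = -7.94
(17) = 20.00
(18) = -7.50
(19) = 71.92
(20) = 14.76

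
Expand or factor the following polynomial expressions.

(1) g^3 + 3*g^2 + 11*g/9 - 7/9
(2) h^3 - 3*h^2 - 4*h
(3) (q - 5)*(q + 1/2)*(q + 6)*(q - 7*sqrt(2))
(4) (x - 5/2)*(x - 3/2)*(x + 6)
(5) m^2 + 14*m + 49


(1) = (g - 1/3)*(g + 1)*(g + 7/3)
(2) = h*(h - 4)*(h + 1)
(3) = q^4 - 7*sqrt(2)*q^3 + 3*q^3/2 - 59*q^2/2 - 21*sqrt(2)*q^2/2 - 15*q + 413*sqrt(2)*q/2 + 105*sqrt(2)
(4) = x^3 + 2*x^2 - 81*x/4 + 45/2
(5) = (m + 7)^2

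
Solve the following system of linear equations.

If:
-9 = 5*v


Then:
v = -9/5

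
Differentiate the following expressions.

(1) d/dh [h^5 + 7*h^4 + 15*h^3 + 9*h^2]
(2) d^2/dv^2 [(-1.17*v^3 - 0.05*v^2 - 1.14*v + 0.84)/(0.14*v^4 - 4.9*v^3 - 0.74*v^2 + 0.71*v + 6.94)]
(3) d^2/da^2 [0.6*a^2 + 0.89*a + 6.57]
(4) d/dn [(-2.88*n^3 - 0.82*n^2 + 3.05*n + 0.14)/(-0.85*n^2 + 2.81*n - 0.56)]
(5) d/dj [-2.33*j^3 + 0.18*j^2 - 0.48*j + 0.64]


(1) = h*(5*h^3 + 28*h^2 + 45*h + 18)
(2) = (-0.045864*v^9 - 0.00588*v^8 - 0.7896*v^7 + 20.543572*v^6 - 177.887388*v^5 - 260.989596*v^4 + 24.985618*v^3 - 525.901092*v^2 - 204.493752*v + 15.892808)/(0.002744*v^12 - 0.28812*v^11 + 10.040688*v^10 - 114.561412*v^9 - 55.586496*v^8 + 14.085204*v^7 + 510.827554*v^6 + 148.881774*v^5 - 114.354918*v^4 - 729.524665*v^3 - 96.42783*v^2 + 102.588468*v + 334.255384)
(3) = 1.20000000000000
(4) = (2.448*n^4 - 16.1856*n^3 + 5.1267*n^2 + 1.1564*n - 2.1014)/(0.7225*n^4 - 4.777*n^3 + 8.8481*n^2 - 3.1472*n + 0.3136)
(5) = -6.99*j^2 + 0.36*j - 0.48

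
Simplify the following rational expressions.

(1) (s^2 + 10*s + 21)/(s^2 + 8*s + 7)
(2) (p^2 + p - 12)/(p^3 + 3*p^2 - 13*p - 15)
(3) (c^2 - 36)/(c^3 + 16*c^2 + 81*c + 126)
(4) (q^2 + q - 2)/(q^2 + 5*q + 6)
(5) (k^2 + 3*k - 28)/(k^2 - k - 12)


(1) = (s + 3)/(s + 1)
(2) = (p + 4)/(p^2 + 6*p + 5)
(3) = (c - 6)/(c^2 + 10*c + 21)
(4) = (q - 1)/(q + 3)
(5) = (k + 7)/(k + 3)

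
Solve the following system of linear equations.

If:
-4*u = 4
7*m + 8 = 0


Then:
m = -8/7
u = -1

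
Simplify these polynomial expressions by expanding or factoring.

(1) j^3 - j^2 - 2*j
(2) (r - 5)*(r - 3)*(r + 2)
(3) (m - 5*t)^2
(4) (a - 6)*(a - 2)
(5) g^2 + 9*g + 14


(1) = j*(j - 2)*(j + 1)
(2) = r^3 - 6*r^2 - r + 30
(3) = m^2 - 10*m*t + 25*t^2
(4) = a^2 - 8*a + 12
(5) = (g + 2)*(g + 7)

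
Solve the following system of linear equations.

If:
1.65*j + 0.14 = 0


Then:
j = -0.08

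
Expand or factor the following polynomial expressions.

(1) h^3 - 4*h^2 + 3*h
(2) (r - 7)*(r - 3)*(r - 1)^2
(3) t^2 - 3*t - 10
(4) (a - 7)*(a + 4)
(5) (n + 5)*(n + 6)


(1) = h*(h - 3)*(h - 1)
(2) = r^4 - 12*r^3 + 42*r^2 - 52*r + 21
(3) = (t - 5)*(t + 2)
(4) = a^2 - 3*a - 28
(5) = n^2 + 11*n + 30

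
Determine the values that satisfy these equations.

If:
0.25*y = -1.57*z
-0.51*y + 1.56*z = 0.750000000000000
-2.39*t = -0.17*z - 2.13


Then:
t = 0.90
y = -0.99
z = 0.16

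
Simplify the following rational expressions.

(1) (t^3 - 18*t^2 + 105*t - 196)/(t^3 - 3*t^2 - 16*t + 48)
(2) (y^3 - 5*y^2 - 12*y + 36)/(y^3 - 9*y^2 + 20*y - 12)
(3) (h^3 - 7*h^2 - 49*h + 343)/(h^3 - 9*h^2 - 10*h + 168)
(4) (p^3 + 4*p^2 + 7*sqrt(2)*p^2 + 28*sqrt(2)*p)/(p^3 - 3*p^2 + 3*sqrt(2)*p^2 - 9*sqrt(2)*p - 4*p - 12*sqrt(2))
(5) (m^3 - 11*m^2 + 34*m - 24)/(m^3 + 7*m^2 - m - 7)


(1) = (t^2 - 14*t + 49)/(t^2 + t - 12)
(2) = (y + 3)/(y - 1)
(3) = (h^2 - 49)/(h^2 - 2*h - 24)
(4) = (p^3 + p^2*(4 + 7*sqrt(2)) + 28*sqrt(2)*p)/(p^3 + p^2*(-3 + 3*sqrt(2)) + p*(-9*sqrt(2) - 4) - 12*sqrt(2))
(5) = (m^2 - 10*m + 24)/(m^2 + 8*m + 7)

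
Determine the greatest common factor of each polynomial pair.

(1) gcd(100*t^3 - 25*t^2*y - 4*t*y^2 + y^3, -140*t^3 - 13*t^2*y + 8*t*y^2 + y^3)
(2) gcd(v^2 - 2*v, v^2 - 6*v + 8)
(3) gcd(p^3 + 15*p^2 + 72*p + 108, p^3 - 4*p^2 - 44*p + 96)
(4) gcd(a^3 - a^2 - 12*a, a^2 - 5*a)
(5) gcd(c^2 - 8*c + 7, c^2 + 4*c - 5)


(1) = -20*t^2 + t*y + y^2
(2) = v - 2
(3) = p + 6
(4) = gcd(a*(a - 4)*(a + 3), a*(a - 5)) = a
(5) = gcd((c - 7)*(c - 1), (c - 1)*(c + 5)) = c - 1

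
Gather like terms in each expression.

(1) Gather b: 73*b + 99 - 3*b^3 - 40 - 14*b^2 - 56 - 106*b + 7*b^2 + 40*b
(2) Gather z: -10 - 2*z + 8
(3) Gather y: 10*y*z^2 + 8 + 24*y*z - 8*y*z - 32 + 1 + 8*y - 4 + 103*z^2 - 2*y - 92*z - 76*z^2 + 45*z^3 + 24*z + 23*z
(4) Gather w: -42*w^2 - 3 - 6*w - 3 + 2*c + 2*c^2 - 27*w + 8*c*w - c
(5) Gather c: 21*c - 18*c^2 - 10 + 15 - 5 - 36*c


(1) = -3*b^3 - 7*b^2 + 7*b + 3
(2) = -2*z - 2
(3) = y*(10*z^2 + 16*z + 6) + 45*z^3 + 27*z^2 - 45*z - 27
(4) = 2*c^2 + c - 42*w^2 + w*(8*c - 33) - 6
(5) = -18*c^2 - 15*c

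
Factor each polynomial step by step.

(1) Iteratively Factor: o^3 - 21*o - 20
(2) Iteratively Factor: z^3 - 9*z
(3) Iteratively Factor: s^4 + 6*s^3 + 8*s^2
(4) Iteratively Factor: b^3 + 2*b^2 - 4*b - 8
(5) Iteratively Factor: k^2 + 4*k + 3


(1) = (o - 5)*(o^2 + 5*o + 4) = (o - 5)*(o + 4)*(o + 1)
(2) = (z)*(z^2 - 9) = z*(z - 3)*(z + 3)
(3) = (s + 4)*(s^3 + 2*s^2) = s*(s + 4)*(s^2 + 2*s) = s*(s + 2)*(s + 4)*(s)
(4) = (b + 2)*(b^2 - 4) = (b + 2)^2*(b - 2)
(5) = (k + 3)*(k + 1)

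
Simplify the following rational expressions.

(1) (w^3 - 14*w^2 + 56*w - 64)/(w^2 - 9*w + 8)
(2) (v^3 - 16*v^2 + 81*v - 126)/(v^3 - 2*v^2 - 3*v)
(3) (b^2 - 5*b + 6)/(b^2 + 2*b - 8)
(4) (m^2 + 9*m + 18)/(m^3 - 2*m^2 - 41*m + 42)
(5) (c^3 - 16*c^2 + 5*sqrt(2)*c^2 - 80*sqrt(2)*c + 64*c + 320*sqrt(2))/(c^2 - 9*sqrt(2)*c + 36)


(1) = (w^2 - 6*w + 8)/(w - 1)
(2) = (v^2 - 13*v + 42)/(v^2 + v)
(3) = (b - 3)/(b + 4)
(4) = (m + 3)/(m^2 - 8*m + 7)
(5) = (c^3 + c^2*(-16 + 5*sqrt(2)) + c*(64 - 80*sqrt(2)) + 320*sqrt(2))/(c^2 - 9*sqrt(2)*c + 36)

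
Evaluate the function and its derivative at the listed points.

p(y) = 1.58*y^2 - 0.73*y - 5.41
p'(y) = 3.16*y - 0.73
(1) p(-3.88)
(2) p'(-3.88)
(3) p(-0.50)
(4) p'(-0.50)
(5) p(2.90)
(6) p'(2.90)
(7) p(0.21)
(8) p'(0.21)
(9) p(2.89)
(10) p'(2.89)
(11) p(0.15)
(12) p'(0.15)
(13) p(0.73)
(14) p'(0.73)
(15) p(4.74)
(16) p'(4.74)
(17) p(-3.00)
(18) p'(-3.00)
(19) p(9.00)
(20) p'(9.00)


(1) = 21.21
(2) = -12.99
(3) = -4.65
(4) = -2.31
(5) = 5.76
(6) = 8.43
(7) = -5.49
(8) = -0.07
(9) = 5.68
(10) = 8.40
(11) = -5.48
(12) = -0.26
(13) = -5.10
(14) = 1.58
(15) = 26.63
(16) = 14.25
(17) = 11.00
(18) = -10.21
(19) = 116.00
(20) = 27.71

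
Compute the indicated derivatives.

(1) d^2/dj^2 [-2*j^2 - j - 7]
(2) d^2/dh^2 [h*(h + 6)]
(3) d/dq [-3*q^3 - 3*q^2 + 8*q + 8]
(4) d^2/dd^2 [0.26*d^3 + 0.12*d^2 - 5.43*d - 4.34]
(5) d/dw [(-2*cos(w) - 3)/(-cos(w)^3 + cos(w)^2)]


(1) = -4
(2) = 2
(3) = -9*q^2 - 6*q + 8
(4) = 1.56*d + 0.24
(5) = (4*cos(w)^2 + 7*cos(w) - 6)*sin(w)/((cos(w) - 1)^2*cos(w)^3)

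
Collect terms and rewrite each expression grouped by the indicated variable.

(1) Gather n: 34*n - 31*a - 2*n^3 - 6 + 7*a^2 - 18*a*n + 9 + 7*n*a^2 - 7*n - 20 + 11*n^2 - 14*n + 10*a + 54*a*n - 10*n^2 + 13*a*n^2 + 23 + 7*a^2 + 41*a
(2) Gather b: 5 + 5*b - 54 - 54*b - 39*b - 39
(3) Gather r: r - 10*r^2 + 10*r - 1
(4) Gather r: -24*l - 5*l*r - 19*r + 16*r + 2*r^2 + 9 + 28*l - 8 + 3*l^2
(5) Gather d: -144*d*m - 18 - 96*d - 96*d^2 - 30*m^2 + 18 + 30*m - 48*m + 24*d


(1) = 14*a^2 + 20*a - 2*n^3 + n^2*(13*a + 1) + n*(7*a^2 + 36*a + 13) + 6
(2) = -88*b - 88
(3) = -10*r^2 + 11*r - 1
(4) = 3*l^2 + 4*l + 2*r^2 + r*(-5*l - 3) + 1
(5) = -96*d^2 + d*(-144*m - 72) - 30*m^2 - 18*m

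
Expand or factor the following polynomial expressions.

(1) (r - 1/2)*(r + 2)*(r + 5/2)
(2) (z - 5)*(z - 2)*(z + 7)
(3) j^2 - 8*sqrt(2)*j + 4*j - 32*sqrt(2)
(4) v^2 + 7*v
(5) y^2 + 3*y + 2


(1) = r^3 + 4*r^2 + 11*r/4 - 5/2
(2) = z^3 - 39*z + 70
(3) = (j + 4)*(j - 8*sqrt(2))
(4) = v*(v + 7)
(5) = (y + 1)*(y + 2)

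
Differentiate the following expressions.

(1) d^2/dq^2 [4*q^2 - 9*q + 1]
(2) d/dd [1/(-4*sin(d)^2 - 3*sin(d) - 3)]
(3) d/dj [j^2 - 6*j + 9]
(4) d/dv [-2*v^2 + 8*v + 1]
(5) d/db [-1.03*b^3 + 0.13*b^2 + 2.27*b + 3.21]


(1) = 8
(2) = (8*sin(d) + 3)*cos(d)/(4*sin(d)^2 + 3*sin(d) + 3)^2
(3) = 2*j - 6
(4) = 8 - 4*v
(5) = -3.09*b^2 + 0.26*b + 2.27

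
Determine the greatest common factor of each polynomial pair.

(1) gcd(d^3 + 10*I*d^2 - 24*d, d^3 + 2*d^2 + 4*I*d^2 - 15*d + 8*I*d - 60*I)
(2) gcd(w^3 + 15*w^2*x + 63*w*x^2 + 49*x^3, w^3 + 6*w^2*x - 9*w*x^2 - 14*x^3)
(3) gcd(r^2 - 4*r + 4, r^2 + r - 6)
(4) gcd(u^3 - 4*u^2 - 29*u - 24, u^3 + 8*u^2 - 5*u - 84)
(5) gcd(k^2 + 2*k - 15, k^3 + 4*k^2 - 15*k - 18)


(1) = gcd(d*(d + 4*I)*(d + 6*I), (d - 3)*(d + 5)*(d + 4*I)) = d + 4*I
(2) = w^2 + 8*w*x + 7*x^2
(3) = r - 2
(4) = 1
(5) = k - 3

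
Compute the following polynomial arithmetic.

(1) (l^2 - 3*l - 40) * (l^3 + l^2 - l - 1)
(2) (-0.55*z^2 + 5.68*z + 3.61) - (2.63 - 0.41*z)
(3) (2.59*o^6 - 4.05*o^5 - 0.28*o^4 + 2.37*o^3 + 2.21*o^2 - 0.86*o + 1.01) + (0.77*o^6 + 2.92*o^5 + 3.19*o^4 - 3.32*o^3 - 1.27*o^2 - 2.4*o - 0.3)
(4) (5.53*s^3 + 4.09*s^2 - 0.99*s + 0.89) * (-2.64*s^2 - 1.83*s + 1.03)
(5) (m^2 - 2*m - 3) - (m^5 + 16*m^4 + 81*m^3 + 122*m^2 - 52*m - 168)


(1) = l^5 - 2*l^4 - 44*l^3 - 38*l^2 + 43*l + 40
(2) = -0.55*z^2 + 6.09*z + 0.98
(3) = 3.36*o^6 - 1.13*o^5 + 2.91*o^4 - 0.95*o^3 + 0.94*o^2 - 3.26*o + 0.71
(4) = -14.5992*s^5 - 20.9175*s^4 + 0.8248*s^3 + 3.6748*s^2 - 2.6484*s + 0.9167
(5) = -m^5 - 16*m^4 - 81*m^3 - 121*m^2 + 50*m + 165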